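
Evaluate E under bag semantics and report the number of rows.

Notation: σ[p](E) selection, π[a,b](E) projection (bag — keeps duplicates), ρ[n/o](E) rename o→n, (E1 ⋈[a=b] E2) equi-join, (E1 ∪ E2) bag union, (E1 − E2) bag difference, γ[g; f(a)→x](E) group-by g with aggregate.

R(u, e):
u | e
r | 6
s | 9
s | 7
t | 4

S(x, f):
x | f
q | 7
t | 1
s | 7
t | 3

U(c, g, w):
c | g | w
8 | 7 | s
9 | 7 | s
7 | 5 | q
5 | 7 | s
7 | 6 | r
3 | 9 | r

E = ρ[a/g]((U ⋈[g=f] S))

Per-node cardinality:
  U → 6
  S → 4
  (U ⋈[g=f] S) → 6
  ρ[a/g]((U ⋈[g=f] S)) → 6

|E| = 6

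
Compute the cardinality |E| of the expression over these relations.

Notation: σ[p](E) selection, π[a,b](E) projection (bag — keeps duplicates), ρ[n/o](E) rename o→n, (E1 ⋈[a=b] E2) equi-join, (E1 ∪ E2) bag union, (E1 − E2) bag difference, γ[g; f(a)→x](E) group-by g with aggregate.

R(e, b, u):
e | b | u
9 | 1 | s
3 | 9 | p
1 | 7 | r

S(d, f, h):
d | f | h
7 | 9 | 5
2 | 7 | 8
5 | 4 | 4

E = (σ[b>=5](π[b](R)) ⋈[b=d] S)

Stepwise |·|:
  R → 3
  π[b](R) → 3
  σ[b>=5](π[b](R)) → 2
  S → 3
  (σ[b>=5](π[b](R)) ⋈[b=d] S) → 1

|E| = 1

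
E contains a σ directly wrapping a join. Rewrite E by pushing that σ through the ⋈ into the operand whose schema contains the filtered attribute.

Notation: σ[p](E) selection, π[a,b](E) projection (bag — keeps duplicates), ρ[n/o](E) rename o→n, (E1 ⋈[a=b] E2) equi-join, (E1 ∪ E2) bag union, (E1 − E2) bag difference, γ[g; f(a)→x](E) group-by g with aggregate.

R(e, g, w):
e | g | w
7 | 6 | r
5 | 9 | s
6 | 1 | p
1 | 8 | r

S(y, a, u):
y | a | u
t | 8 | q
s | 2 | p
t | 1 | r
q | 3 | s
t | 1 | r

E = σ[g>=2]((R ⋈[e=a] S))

σ filters on g, owned by the left side.
E' = (σ[g>=2](R) ⋈[e=a] S)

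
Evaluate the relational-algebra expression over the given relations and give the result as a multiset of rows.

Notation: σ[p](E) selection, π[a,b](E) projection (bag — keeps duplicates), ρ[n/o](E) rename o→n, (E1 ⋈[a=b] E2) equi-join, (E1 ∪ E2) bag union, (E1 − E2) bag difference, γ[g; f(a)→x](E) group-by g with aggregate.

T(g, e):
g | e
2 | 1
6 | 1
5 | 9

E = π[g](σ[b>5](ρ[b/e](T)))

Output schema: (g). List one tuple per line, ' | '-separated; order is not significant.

Per-node cardinality:
  T → 3
  ρ[b/e](T) → 3
  σ[b>5](ρ[b/e](T)) → 1
  π[g](σ[b>5](ρ[b/e](T))) → 1

== RESULT ==
g
5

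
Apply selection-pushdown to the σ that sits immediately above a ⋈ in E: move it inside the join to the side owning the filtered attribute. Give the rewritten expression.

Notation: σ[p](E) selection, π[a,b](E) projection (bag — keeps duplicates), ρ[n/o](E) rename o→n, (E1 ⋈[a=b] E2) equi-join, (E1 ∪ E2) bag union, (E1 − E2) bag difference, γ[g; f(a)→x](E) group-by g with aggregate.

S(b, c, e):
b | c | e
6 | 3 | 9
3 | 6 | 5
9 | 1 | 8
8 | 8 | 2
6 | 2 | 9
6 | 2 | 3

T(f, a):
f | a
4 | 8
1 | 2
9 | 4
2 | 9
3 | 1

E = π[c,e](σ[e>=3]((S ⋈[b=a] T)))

σ filters on e, owned by the left side.
E' = π[c,e]((σ[e>=3](S) ⋈[b=a] T))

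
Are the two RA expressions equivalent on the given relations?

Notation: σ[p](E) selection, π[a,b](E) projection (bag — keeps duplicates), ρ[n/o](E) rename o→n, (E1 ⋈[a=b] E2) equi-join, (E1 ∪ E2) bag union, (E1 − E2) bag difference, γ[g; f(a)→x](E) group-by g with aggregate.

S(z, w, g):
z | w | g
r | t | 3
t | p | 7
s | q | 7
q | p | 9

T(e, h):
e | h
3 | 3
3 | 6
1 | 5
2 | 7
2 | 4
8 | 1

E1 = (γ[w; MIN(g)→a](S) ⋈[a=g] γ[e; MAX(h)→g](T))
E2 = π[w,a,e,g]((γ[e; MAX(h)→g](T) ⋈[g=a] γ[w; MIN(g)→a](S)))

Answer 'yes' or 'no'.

E1 per-node cardinality:
  S → 4
  γ[w; MIN(g)→a](S) → 3
  T → 6
  γ[e; MAX(h)→g](T) → 4
  (γ[w; MIN(g)→a](S) ⋈[a=g] γ[e; MAX(h)→g](T)) → 2
E2 per-node cardinality:
  T → 6
  γ[e; MAX(h)→g](T) → 4
  S → 4
  γ[w; MIN(g)→a](S) → 3
  (γ[e; MAX(h)→g](T) ⋈[g=a] γ[w; MIN(g)→a](S)) → 2
  π[w,a,e,g]((γ[e; MAX(h)→g](T) ⋈[g=a] γ[w; MIN(g)→a](S))) → 2

E1 and E2 produce the same multiset:
w | a | e | g
p | 7 | 2 | 7
q | 7 | 2 | 7

yes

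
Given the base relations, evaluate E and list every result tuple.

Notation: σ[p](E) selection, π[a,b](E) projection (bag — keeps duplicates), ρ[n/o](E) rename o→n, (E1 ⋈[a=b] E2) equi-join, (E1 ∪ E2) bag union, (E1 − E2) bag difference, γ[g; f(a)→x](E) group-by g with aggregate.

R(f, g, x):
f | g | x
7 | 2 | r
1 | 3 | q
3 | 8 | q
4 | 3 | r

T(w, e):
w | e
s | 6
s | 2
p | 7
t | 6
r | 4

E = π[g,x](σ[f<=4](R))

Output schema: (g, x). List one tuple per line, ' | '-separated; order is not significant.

Row counts bottom-up:
  R → 4
  σ[f<=4](R) → 3
  π[g,x](σ[f<=4](R)) → 3

== RESULT ==
g | x
3 | q
3 | r
8 | q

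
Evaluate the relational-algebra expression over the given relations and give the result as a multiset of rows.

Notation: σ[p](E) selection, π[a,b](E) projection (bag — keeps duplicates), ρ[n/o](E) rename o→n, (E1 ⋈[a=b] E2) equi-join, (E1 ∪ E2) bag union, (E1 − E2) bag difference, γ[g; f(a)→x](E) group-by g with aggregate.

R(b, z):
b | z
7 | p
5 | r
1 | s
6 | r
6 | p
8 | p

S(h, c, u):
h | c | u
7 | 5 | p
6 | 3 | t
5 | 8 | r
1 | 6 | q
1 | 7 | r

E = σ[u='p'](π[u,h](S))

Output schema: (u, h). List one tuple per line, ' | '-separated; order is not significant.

Subexpression sizes:
  S → 5
  π[u,h](S) → 5
  σ[u='p'](π[u,h](S)) → 1

== RESULT ==
u | h
p | 7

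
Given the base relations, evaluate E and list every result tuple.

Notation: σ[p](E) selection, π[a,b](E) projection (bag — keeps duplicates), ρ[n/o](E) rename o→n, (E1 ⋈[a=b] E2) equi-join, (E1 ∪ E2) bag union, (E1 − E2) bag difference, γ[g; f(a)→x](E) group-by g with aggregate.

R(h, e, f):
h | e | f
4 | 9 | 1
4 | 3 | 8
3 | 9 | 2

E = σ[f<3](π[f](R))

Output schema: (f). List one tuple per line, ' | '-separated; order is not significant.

Per-node cardinality:
  R → 3
  π[f](R) → 3
  σ[f<3](π[f](R)) → 2

== RESULT ==
f
1
2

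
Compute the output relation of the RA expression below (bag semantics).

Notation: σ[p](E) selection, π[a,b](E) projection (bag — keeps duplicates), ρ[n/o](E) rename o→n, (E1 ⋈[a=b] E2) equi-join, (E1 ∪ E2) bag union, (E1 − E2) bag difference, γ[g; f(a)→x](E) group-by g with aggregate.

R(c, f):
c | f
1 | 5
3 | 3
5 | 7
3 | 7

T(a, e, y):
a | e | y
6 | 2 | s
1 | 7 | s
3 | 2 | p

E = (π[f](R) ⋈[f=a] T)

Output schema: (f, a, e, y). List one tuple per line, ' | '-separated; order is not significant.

Per-node cardinality:
  R → 4
  π[f](R) → 4
  T → 3
  (π[f](R) ⋈[f=a] T) → 1

== RESULT ==
f | a | e | y
3 | 3 | 2 | p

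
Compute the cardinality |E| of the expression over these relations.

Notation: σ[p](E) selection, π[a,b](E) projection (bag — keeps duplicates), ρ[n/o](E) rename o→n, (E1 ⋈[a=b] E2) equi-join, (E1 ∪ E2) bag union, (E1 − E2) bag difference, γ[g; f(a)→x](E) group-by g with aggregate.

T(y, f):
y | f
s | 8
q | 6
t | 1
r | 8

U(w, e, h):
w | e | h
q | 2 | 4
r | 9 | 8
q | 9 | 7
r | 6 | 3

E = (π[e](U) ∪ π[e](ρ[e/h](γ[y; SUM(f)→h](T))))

Stepwise |·|:
  U → 4
  π[e](U) → 4
  T → 4
  γ[y; SUM(f)→h](T) → 4
  ρ[e/h](γ[y; SUM(f)→h](T)) → 4
  π[e](ρ[e/h](γ[y; SUM(f)→h](T))) → 4
  (π[e](U) ∪ π[e](ρ[e/h](γ[y; SUM(f)→h](T)))) → 8

|E| = 8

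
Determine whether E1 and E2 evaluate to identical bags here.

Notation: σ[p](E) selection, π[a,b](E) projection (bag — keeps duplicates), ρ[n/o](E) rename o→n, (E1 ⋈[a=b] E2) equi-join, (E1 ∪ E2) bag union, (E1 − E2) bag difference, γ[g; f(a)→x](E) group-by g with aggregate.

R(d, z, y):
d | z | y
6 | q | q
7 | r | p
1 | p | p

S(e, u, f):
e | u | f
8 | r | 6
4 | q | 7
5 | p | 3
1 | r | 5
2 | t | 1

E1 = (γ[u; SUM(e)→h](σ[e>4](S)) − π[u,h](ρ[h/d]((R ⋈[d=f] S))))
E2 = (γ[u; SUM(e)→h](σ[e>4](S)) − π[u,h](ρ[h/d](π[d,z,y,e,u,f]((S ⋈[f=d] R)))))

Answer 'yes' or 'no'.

E1 subexpression sizes:
  S → 5
  σ[e>4](S) → 2
  γ[u; SUM(e)→h](σ[e>4](S)) → 2
  R → 3
  S → 5
  (R ⋈[d=f] S) → 3
  ρ[h/d]((R ⋈[d=f] S)) → 3
  π[u,h](ρ[h/d]((R ⋈[d=f] S))) → 3
  (γ[u; SUM(e)→h](σ[e>4](S)) − π[u,h](ρ[h/d]((R ⋈[d=f] S)))) → 2
E2 subexpression sizes:
  S → 5
  σ[e>4](S) → 2
  γ[u; SUM(e)→h](σ[e>4](S)) → 2
  S → 5
  R → 3
  (S ⋈[f=d] R) → 3
  π[d,z,y,e,u,f]((S ⋈[f=d] R)) → 3
  ρ[h/d](π[d,z,y,e,u,f]((S ⋈[f=d] R))) → 3
  π[u,h](ρ[h/d](π[d,z,y,e,u,f]((S ⋈[f=d] R)))) → 3
  (γ[u; SUM(e)→h](σ[e>4](S)) − π[u,h](ρ[h/d](π[d,z,y,e,u,f]((S ⋈[f=d] R))))) → 2

E1 and E2 produce the same multiset:
u | h
p | 5
r | 8

yes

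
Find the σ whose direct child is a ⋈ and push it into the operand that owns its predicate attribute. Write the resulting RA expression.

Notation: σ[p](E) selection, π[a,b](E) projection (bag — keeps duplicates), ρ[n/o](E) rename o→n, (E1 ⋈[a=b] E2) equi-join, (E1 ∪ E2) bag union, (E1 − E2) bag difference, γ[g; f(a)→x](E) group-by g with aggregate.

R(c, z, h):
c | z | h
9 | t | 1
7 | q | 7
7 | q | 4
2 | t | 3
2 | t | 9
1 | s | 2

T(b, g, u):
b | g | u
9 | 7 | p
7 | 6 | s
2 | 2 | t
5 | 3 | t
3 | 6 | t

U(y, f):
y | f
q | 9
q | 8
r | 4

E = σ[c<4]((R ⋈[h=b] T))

σ filters on c, owned by the left side.
E' = (σ[c<4](R) ⋈[h=b] T)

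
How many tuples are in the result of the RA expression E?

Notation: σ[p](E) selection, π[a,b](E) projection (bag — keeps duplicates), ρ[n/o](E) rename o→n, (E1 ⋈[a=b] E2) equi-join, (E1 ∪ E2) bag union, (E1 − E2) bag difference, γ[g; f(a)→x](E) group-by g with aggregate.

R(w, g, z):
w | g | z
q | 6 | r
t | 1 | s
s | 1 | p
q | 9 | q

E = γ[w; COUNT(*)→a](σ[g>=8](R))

Stepwise |·|:
  R → 4
  σ[g>=8](R) → 1
  γ[w; COUNT(*)→a](σ[g>=8](R)) → 1

|E| = 1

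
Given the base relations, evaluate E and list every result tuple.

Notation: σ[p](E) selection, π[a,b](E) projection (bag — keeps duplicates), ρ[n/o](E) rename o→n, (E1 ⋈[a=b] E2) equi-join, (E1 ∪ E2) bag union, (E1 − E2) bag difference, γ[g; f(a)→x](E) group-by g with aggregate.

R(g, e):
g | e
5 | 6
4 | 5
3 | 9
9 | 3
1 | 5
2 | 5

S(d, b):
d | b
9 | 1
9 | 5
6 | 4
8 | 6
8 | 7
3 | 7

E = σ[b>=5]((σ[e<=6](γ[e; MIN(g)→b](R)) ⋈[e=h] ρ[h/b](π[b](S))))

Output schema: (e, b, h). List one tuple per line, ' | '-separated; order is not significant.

Stepwise |·|:
  R → 6
  γ[e; MIN(g)→b](R) → 4
  σ[e<=6](γ[e; MIN(g)→b](R)) → 3
  S → 6
  π[b](S) → 6
  ρ[h/b](π[b](S)) → 6
  (σ[e<=6](γ[e; MIN(g)→b](R)) ⋈[e=h] ρ[h/b](π[b](S))) → 2
  σ[b>=5]((σ[e<=6](γ[e; MIN(g)→b](R)) ⋈[e=h] ρ[h/b](π[b](S)))) → 1

== RESULT ==
e | b | h
6 | 5 | 6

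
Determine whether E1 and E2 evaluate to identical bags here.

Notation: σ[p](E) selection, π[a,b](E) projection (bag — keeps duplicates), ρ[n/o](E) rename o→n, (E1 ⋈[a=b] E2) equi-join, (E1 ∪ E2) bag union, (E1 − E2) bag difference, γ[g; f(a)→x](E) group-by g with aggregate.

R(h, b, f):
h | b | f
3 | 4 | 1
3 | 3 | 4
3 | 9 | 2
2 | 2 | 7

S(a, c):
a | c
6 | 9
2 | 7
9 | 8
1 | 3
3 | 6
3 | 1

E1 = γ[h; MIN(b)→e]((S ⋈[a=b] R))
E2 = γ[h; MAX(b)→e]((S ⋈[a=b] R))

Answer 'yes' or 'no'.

E1 subexpression sizes:
  S → 6
  R → 4
  (S ⋈[a=b] R) → 4
  γ[h; MIN(b)→e]((S ⋈[a=b] R)) → 2
E2 subexpression sizes:
  S → 6
  R → 4
  (S ⋈[a=b] R) → 4
  γ[h; MAX(b)→e]((S ⋈[a=b] R)) → 2

E1 result:
h | e
2 | 2
3 | 3
E2 result:
h | e
2 | 2
3 | 9
Witness: (3, 3) appears 1× in E1 but 0× in E2.

no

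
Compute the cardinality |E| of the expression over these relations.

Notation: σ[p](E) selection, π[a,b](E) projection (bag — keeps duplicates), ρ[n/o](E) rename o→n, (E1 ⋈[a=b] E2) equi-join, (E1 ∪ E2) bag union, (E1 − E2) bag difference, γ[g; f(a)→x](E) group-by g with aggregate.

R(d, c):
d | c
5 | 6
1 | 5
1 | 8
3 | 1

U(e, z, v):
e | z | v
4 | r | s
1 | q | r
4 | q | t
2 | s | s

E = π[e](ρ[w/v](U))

Per-node cardinality:
  U → 4
  ρ[w/v](U) → 4
  π[e](ρ[w/v](U)) → 4

|E| = 4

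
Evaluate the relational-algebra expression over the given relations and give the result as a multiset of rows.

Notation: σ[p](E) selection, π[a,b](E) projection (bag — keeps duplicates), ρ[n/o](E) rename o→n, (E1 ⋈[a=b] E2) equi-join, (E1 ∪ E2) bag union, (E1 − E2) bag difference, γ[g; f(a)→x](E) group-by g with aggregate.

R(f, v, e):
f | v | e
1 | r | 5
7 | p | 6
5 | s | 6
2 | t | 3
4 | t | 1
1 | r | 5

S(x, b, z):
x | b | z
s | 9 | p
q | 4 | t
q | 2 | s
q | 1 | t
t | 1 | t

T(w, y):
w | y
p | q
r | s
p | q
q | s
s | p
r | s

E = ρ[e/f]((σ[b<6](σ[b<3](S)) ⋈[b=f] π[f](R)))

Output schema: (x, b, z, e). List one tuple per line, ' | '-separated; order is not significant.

Per-node cardinality:
  S → 5
  σ[b<3](S) → 3
  σ[b<6](σ[b<3](S)) → 3
  R → 6
  π[f](R) → 6
  (σ[b<6](σ[b<3](S)) ⋈[b=f] π[f](R)) → 5
  ρ[e/f]((σ[b<6](σ[b<3](S)) ⋈[b=f] π[f](R))) → 5

== RESULT ==
x | b | z | e
q | 1 | t | 1
q | 1 | t | 1
q | 2 | s | 2
t | 1 | t | 1
t | 1 | t | 1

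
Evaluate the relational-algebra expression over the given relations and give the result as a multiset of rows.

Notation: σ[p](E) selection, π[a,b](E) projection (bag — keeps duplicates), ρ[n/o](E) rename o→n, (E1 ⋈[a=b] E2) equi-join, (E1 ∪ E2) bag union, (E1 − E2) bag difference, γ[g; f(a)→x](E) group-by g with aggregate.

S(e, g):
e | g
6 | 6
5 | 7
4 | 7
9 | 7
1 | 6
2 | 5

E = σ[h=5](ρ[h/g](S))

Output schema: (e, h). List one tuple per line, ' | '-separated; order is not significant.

Per-node cardinality:
  S → 6
  ρ[h/g](S) → 6
  σ[h=5](ρ[h/g](S)) → 1

== RESULT ==
e | h
2 | 5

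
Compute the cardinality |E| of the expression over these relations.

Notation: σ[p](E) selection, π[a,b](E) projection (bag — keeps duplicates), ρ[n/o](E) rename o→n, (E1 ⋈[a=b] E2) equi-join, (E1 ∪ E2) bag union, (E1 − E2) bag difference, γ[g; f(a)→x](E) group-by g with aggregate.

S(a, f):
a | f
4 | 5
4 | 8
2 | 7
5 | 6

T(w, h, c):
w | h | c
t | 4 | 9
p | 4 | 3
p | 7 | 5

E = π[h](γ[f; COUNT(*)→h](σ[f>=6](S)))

Subexpression sizes:
  S → 4
  σ[f>=6](S) → 3
  γ[f; COUNT(*)→h](σ[f>=6](S)) → 3
  π[h](γ[f; COUNT(*)→h](σ[f>=6](S))) → 3

|E| = 3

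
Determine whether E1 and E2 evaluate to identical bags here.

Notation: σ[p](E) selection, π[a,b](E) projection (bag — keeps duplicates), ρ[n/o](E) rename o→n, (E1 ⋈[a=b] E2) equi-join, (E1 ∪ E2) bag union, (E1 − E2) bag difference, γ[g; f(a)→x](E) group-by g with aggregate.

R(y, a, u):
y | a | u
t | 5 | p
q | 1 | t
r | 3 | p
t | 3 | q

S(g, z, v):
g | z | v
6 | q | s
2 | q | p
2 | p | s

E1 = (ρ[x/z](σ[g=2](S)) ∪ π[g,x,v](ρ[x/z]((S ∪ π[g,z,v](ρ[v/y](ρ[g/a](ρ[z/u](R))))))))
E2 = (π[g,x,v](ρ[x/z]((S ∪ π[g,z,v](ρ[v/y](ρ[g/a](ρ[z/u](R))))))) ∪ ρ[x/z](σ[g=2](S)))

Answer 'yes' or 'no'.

E1 per-node cardinality:
  S → 3
  σ[g=2](S) → 2
  ρ[x/z](σ[g=2](S)) → 2
  S → 3
  R → 4
  ρ[z/u](R) → 4
  ρ[g/a](ρ[z/u](R)) → 4
  ρ[v/y](ρ[g/a](ρ[z/u](R))) → 4
  π[g,z,v](ρ[v/y](ρ[g/a](ρ[z/u](R)))) → 4
  (S ∪ π[g,z,v](ρ[v/y](ρ[g/a](ρ[z/u](R))))) → 7
  ρ[x/z]((S ∪ π[g,z,v](ρ[v/y](ρ[g/a](ρ[z/u](R)))))) → 7
  π[g,x,v](ρ[x/z]((S ∪ π[g,z,v](ρ[v/y](ρ[g/a](ρ[z/u](R))))))) → 7
  (ρ[x/z](σ[g=2](S)) ∪ π[g,x,v](ρ[x/z]((S ∪ π[g,z,v](ρ[v/y](ρ[g/a](ρ[z/u](R)))))))) → 9
E2 per-node cardinality:
  S → 3
  R → 4
  ρ[z/u](R) → 4
  ρ[g/a](ρ[z/u](R)) → 4
  ρ[v/y](ρ[g/a](ρ[z/u](R))) → 4
  π[g,z,v](ρ[v/y](ρ[g/a](ρ[z/u](R)))) → 4
  (S ∪ π[g,z,v](ρ[v/y](ρ[g/a](ρ[z/u](R))))) → 7
  ρ[x/z]((S ∪ π[g,z,v](ρ[v/y](ρ[g/a](ρ[z/u](R)))))) → 7
  π[g,x,v](ρ[x/z]((S ∪ π[g,z,v](ρ[v/y](ρ[g/a](ρ[z/u](R))))))) → 7
  S → 3
  σ[g=2](S) → 2
  ρ[x/z](σ[g=2](S)) → 2
  (π[g,x,v](ρ[x/z]((S ∪ π[g,z,v](ρ[v/y](ρ[g/a](ρ[z/u](R))))))) ∪ ρ[x/z](σ[g=2](S))) → 9

E1 and E2 produce the same multiset:
g | x | v
1 | t | q
2 | p | s
2 | p | s
2 | q | p
2 | q | p
3 | p | r
3 | q | t
5 | p | t
6 | q | s

yes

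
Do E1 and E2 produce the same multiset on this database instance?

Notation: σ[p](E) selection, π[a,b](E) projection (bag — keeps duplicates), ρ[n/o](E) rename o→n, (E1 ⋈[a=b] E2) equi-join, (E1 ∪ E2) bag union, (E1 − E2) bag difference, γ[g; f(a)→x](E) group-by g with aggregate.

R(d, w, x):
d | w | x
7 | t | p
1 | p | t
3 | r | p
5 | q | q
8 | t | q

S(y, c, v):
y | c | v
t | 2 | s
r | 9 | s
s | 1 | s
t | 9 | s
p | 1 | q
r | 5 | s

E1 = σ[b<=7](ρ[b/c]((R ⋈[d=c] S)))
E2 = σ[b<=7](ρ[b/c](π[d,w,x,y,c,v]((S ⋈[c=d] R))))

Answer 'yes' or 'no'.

E1 subexpression sizes:
  R → 5
  S → 6
  (R ⋈[d=c] S) → 3
  ρ[b/c]((R ⋈[d=c] S)) → 3
  σ[b<=7](ρ[b/c]((R ⋈[d=c] S))) → 3
E2 subexpression sizes:
  S → 6
  R → 5
  (S ⋈[c=d] R) → 3
  π[d,w,x,y,c,v]((S ⋈[c=d] R)) → 3
  ρ[b/c](π[d,w,x,y,c,v]((S ⋈[c=d] R))) → 3
  σ[b<=7](ρ[b/c](π[d,w,x,y,c,v]((S ⋈[c=d] R)))) → 3

E1 and E2 produce the same multiset:
d | w | x | y | b | v
1 | p | t | p | 1 | q
1 | p | t | s | 1 | s
5 | q | q | r | 5 | s

yes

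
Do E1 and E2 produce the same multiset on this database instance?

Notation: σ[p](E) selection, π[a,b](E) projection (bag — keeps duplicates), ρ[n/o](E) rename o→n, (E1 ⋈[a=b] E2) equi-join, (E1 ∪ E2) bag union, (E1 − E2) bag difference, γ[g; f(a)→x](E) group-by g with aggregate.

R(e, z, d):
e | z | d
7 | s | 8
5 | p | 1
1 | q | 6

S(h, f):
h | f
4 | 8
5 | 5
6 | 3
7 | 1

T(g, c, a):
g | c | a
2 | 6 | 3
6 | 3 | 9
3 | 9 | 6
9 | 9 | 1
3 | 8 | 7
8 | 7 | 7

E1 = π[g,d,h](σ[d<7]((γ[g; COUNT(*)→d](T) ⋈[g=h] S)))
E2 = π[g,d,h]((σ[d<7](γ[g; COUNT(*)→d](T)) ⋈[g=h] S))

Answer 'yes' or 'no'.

E1 per-node cardinality:
  T → 6
  γ[g; COUNT(*)→d](T) → 5
  S → 4
  (γ[g; COUNT(*)→d](T) ⋈[g=h] S) → 1
  σ[d<7]((γ[g; COUNT(*)→d](T) ⋈[g=h] S)) → 1
  π[g,d,h](σ[d<7]((γ[g; COUNT(*)→d](T) ⋈[g=h] S))) → 1
E2 per-node cardinality:
  T → 6
  γ[g; COUNT(*)→d](T) → 5
  σ[d<7](γ[g; COUNT(*)→d](T)) → 5
  S → 4
  (σ[d<7](γ[g; COUNT(*)→d](T)) ⋈[g=h] S) → 1
  π[g,d,h]((σ[d<7](γ[g; COUNT(*)→d](T)) ⋈[g=h] S)) → 1

E1 and E2 produce the same multiset:
g | d | h
6 | 1 | 6

yes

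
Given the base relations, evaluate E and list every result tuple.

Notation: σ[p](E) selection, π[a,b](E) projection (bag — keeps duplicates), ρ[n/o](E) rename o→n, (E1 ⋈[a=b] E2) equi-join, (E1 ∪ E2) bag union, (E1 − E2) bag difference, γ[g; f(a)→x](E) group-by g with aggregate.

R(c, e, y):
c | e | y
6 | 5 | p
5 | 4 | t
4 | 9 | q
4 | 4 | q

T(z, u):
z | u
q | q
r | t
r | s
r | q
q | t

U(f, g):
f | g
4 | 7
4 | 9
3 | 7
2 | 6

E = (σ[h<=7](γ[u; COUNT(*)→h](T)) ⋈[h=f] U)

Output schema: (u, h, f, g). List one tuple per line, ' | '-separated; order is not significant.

Per-node cardinality:
  T → 5
  γ[u; COUNT(*)→h](T) → 3
  σ[h<=7](γ[u; COUNT(*)→h](T)) → 3
  U → 4
  (σ[h<=7](γ[u; COUNT(*)→h](T)) ⋈[h=f] U) → 2

== RESULT ==
u | h | f | g
q | 2 | 2 | 6
t | 2 | 2 | 6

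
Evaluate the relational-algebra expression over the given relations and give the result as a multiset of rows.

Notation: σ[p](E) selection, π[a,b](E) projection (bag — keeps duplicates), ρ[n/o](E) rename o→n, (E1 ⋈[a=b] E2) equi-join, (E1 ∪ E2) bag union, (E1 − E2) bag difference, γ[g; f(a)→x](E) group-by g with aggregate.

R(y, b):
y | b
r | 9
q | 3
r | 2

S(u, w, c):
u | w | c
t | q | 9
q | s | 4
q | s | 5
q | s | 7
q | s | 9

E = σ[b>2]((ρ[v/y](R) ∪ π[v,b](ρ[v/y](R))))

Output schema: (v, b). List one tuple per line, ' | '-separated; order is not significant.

Stepwise |·|:
  R → 3
  ρ[v/y](R) → 3
  R → 3
  ρ[v/y](R) → 3
  π[v,b](ρ[v/y](R)) → 3
  (ρ[v/y](R) ∪ π[v,b](ρ[v/y](R))) → 6
  σ[b>2]((ρ[v/y](R) ∪ π[v,b](ρ[v/y](R)))) → 4

== RESULT ==
v | b
q | 3
q | 3
r | 9
r | 9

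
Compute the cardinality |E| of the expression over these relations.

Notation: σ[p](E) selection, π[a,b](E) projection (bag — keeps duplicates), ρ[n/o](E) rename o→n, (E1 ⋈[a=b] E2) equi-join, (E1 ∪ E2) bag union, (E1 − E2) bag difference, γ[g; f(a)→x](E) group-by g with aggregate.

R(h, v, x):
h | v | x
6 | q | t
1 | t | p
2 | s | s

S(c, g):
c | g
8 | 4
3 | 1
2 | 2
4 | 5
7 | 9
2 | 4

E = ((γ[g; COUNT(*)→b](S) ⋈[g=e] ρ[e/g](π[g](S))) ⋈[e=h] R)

Stepwise |·|:
  S → 6
  γ[g; COUNT(*)→b](S) → 5
  S → 6
  π[g](S) → 6
  ρ[e/g](π[g](S)) → 6
  (γ[g; COUNT(*)→b](S) ⋈[g=e] ρ[e/g](π[g](S))) → 6
  R → 3
  ((γ[g; COUNT(*)→b](S) ⋈[g=e] ρ[e/g](π[g](S))) ⋈[e=h] R) → 2

|E| = 2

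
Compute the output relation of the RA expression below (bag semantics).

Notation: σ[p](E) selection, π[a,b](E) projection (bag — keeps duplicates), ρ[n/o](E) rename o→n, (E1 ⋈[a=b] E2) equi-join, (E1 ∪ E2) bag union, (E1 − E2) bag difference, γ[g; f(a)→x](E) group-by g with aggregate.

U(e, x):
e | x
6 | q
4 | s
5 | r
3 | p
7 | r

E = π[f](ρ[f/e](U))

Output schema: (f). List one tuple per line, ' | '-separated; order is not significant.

Subexpression sizes:
  U → 5
  ρ[f/e](U) → 5
  π[f](ρ[f/e](U)) → 5

== RESULT ==
f
3
4
5
6
7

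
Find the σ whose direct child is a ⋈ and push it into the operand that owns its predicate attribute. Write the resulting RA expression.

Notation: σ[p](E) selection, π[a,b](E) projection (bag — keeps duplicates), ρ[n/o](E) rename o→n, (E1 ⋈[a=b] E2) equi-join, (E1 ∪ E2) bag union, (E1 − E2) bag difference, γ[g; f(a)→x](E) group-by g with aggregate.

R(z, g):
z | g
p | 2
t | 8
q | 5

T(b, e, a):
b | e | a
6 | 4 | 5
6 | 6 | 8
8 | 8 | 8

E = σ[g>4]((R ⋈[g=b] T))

σ filters on g, owned by the left side.
E' = (σ[g>4](R) ⋈[g=b] T)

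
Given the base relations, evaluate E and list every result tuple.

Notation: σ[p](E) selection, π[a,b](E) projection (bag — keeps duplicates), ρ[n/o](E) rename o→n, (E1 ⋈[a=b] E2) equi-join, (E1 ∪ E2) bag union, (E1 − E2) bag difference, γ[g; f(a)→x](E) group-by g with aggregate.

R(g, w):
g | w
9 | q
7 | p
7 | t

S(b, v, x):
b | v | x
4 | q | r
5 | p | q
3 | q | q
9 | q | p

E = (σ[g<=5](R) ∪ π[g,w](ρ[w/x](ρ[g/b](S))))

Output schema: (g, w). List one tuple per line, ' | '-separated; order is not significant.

Stepwise |·|:
  R → 3
  σ[g<=5](R) → 0
  S → 4
  ρ[g/b](S) → 4
  ρ[w/x](ρ[g/b](S)) → 4
  π[g,w](ρ[w/x](ρ[g/b](S))) → 4
  (σ[g<=5](R) ∪ π[g,w](ρ[w/x](ρ[g/b](S)))) → 4

== RESULT ==
g | w
3 | q
4 | r
5 | q
9 | p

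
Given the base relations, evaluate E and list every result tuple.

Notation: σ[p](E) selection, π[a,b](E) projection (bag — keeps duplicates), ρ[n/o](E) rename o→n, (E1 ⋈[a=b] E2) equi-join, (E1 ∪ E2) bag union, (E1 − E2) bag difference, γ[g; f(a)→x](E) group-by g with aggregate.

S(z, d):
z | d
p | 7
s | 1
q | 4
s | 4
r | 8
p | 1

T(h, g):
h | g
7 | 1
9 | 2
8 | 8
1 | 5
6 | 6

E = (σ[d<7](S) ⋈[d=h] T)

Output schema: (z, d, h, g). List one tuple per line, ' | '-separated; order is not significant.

Per-node cardinality:
  S → 6
  σ[d<7](S) → 4
  T → 5
  (σ[d<7](S) ⋈[d=h] T) → 2

== RESULT ==
z | d | h | g
p | 1 | 1 | 5
s | 1 | 1 | 5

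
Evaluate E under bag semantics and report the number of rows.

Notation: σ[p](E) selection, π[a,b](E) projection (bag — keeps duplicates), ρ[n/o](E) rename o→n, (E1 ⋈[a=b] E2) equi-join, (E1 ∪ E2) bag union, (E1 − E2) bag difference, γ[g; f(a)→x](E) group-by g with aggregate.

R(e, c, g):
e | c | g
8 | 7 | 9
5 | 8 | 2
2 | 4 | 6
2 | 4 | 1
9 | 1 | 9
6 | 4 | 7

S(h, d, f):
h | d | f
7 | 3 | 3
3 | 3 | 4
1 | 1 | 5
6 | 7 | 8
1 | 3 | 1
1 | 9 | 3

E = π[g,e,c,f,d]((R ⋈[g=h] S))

Stepwise |·|:
  R → 6
  S → 6
  (R ⋈[g=h] S) → 5
  π[g,e,c,f,d]((R ⋈[g=h] S)) → 5

|E| = 5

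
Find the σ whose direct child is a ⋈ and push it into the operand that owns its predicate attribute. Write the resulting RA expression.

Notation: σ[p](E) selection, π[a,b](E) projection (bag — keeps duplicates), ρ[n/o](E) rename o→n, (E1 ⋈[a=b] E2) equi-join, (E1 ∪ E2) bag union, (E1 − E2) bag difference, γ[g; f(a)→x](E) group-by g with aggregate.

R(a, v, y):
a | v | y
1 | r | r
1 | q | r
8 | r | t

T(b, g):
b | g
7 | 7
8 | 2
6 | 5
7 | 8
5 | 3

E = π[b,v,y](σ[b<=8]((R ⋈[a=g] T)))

σ filters on b, owned by the right side.
E' = π[b,v,y]((R ⋈[a=g] σ[b<=8](T)))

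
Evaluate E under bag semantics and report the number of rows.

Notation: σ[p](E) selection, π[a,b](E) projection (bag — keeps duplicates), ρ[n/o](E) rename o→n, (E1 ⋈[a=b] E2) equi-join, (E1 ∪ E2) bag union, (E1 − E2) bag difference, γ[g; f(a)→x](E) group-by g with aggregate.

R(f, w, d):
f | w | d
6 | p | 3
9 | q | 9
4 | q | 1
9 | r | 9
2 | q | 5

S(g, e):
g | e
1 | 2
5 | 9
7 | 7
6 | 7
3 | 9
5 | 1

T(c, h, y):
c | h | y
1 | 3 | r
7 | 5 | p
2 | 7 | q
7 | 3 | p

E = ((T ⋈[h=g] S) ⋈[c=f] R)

Subexpression sizes:
  T → 4
  S → 6
  (T ⋈[h=g] S) → 5
  R → 5
  ((T ⋈[h=g] S) ⋈[c=f] R) → 1

|E| = 1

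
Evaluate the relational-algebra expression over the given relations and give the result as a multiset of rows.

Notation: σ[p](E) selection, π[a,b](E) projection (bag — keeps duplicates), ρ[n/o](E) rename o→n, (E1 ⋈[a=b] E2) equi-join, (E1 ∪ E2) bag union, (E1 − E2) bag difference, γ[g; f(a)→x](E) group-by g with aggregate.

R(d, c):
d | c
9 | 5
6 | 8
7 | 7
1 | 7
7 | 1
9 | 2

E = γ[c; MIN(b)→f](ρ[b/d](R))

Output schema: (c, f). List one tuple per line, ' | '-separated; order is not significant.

Stepwise |·|:
  R → 6
  ρ[b/d](R) → 6
  γ[c; MIN(b)→f](ρ[b/d](R)) → 5

== RESULT ==
c | f
1 | 7
2 | 9
5 | 9
7 | 1
8 | 6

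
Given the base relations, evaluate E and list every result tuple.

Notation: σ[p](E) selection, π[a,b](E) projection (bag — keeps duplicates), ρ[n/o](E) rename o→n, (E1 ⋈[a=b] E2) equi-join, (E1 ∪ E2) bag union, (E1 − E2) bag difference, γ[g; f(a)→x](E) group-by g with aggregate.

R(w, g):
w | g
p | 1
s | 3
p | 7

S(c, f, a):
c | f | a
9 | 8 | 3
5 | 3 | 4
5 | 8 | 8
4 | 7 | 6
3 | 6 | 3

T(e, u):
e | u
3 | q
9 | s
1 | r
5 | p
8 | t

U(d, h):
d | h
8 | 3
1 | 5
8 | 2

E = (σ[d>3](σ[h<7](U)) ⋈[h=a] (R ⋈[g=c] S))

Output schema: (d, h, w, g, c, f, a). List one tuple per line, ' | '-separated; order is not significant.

Stepwise |·|:
  U → 3
  σ[h<7](U) → 3
  σ[d>3](σ[h<7](U)) → 2
  R → 3
  S → 5
  (R ⋈[g=c] S) → 1
  (σ[d>3](σ[h<7](U)) ⋈[h=a] (R ⋈[g=c] S)) → 1

== RESULT ==
d | h | w | g | c | f | a
8 | 3 | s | 3 | 3 | 6 | 3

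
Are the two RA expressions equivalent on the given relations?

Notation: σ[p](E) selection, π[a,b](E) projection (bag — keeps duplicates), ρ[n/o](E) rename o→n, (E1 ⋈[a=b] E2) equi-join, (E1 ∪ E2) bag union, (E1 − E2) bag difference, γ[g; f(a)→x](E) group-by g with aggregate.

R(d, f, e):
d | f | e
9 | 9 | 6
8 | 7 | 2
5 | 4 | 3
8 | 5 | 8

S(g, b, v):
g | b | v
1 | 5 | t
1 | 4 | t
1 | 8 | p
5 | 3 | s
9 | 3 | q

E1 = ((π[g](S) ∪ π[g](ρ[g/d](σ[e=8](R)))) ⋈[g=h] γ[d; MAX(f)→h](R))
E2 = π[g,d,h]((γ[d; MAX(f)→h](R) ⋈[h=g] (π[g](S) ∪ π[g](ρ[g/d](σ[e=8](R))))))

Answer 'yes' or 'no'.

E1 row counts bottom-up:
  S → 5
  π[g](S) → 5
  R → 4
  σ[e=8](R) → 1
  ρ[g/d](σ[e=8](R)) → 1
  π[g](ρ[g/d](σ[e=8](R))) → 1
  (π[g](S) ∪ π[g](ρ[g/d](σ[e=8](R)))) → 6
  R → 4
  γ[d; MAX(f)→h](R) → 3
  ((π[g](S) ∪ π[g](ρ[g/d](σ[e=8](R)))) ⋈[g=h] γ[d; MAX(f)→h](R)) → 1
E2 row counts bottom-up:
  R → 4
  γ[d; MAX(f)→h](R) → 3
  S → 5
  π[g](S) → 5
  R → 4
  σ[e=8](R) → 1
  ρ[g/d](σ[e=8](R)) → 1
  π[g](ρ[g/d](σ[e=8](R))) → 1
  (π[g](S) ∪ π[g](ρ[g/d](σ[e=8](R)))) → 6
  (γ[d; MAX(f)→h](R) ⋈[h=g] (π[g](S) ∪ π[g](ρ[g/d](σ[e=8](R))))) → 1
  π[g,d,h]((γ[d; MAX(f)→h](R) ⋈[h=g] (π[g](S) ∪ π[g](ρ[g/d](σ[e=8](R)))))) → 1

E1 and E2 produce the same multiset:
g | d | h
9 | 9 | 9

yes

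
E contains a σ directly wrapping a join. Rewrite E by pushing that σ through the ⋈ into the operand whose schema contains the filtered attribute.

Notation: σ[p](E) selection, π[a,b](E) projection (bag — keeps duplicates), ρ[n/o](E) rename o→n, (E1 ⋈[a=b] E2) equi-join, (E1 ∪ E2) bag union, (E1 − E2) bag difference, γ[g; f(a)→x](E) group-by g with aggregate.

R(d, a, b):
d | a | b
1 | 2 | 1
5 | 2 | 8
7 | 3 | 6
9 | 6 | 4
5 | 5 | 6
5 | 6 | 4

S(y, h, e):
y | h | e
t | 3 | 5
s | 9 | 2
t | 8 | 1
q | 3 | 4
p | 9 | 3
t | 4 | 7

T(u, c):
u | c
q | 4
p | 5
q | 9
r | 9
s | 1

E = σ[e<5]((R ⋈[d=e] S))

σ filters on e, owned by the right side.
E' = (R ⋈[d=e] σ[e<5](S))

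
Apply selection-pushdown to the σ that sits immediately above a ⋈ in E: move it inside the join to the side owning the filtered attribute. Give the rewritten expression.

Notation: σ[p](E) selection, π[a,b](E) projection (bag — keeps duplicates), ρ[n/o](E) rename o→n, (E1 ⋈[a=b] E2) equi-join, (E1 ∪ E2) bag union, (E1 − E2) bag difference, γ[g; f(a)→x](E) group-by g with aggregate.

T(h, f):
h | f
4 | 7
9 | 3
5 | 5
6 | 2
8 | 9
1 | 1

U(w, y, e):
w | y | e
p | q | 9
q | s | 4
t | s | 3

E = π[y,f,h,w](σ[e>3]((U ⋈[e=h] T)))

σ filters on e, owned by the left side.
E' = π[y,f,h,w]((σ[e>3](U) ⋈[e=h] T))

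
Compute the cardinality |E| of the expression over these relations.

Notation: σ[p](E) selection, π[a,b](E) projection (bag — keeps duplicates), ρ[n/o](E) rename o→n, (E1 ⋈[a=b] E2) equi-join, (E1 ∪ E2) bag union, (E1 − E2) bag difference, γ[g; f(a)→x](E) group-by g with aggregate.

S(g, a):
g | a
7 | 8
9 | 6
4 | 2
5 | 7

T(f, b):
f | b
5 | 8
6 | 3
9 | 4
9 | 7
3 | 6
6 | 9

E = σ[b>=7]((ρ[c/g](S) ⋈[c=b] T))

Per-node cardinality:
  S → 4
  ρ[c/g](S) → 4
  T → 6
  (ρ[c/g](S) ⋈[c=b] T) → 3
  σ[b>=7]((ρ[c/g](S) ⋈[c=b] T)) → 2

|E| = 2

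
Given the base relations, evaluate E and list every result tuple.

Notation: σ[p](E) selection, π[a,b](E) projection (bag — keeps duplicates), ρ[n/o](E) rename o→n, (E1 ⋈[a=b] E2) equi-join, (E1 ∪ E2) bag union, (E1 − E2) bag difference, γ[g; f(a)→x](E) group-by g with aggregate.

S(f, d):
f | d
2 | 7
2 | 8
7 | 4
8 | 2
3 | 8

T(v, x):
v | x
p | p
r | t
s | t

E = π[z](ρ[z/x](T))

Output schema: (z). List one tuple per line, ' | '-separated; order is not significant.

Stepwise |·|:
  T → 3
  ρ[z/x](T) → 3
  π[z](ρ[z/x](T)) → 3

== RESULT ==
z
p
t
t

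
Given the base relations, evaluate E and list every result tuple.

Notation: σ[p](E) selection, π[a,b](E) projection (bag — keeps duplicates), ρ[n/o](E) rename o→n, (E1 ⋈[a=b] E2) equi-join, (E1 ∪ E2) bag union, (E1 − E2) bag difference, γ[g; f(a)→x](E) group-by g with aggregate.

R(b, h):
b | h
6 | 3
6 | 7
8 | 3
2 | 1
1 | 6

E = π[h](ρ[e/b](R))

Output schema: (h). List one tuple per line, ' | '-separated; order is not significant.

Subexpression sizes:
  R → 5
  ρ[e/b](R) → 5
  π[h](ρ[e/b](R)) → 5

== RESULT ==
h
1
3
3
6
7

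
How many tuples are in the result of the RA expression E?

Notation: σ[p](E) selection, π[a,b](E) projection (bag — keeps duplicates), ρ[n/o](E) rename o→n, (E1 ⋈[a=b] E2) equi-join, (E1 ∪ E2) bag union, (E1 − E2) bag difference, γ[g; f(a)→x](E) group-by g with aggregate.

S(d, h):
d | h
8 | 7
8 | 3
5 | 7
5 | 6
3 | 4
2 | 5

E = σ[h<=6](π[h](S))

Subexpression sizes:
  S → 6
  π[h](S) → 6
  σ[h<=6](π[h](S)) → 4

|E| = 4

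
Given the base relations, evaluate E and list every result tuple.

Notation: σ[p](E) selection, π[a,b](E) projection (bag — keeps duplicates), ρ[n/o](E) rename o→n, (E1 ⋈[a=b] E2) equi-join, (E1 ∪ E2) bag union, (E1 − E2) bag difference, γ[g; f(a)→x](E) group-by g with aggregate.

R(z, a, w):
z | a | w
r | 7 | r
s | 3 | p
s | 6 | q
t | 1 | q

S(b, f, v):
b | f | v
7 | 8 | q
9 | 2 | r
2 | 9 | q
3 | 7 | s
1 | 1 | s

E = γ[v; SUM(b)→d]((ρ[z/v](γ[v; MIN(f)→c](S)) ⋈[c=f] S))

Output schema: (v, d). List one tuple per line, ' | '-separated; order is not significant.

Stepwise |·|:
  S → 5
  γ[v; MIN(f)→c](S) → 3
  ρ[z/v](γ[v; MIN(f)→c](S)) → 3
  S → 5
  (ρ[z/v](γ[v; MIN(f)→c](S)) ⋈[c=f] S) → 3
  γ[v; SUM(b)→d]((ρ[z/v](γ[v; MIN(f)→c](S)) ⋈[c=f] S)) → 3

== RESULT ==
v | d
q | 7
r | 9
s | 1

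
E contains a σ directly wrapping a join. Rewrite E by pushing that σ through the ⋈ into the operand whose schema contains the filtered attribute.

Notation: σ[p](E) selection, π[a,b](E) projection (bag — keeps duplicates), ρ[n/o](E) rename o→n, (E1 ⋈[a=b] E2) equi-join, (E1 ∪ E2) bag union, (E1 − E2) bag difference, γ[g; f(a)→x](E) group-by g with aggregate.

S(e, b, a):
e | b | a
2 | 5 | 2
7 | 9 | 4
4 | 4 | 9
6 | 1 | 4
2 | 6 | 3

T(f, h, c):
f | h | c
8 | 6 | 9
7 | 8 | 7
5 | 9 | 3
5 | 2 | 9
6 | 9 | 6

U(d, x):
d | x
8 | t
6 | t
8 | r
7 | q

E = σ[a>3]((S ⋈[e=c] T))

σ filters on a, owned by the left side.
E' = (σ[a>3](S) ⋈[e=c] T)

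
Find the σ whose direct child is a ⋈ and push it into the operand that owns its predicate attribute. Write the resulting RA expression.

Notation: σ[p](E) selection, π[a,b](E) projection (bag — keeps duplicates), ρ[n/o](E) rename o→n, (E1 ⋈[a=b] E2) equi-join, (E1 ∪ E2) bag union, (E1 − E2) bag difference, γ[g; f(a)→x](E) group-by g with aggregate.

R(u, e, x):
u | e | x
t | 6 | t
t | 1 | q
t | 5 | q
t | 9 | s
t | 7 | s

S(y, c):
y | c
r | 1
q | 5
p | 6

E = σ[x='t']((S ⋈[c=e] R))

σ filters on x, owned by the right side.
E' = (S ⋈[c=e] σ[x='t'](R))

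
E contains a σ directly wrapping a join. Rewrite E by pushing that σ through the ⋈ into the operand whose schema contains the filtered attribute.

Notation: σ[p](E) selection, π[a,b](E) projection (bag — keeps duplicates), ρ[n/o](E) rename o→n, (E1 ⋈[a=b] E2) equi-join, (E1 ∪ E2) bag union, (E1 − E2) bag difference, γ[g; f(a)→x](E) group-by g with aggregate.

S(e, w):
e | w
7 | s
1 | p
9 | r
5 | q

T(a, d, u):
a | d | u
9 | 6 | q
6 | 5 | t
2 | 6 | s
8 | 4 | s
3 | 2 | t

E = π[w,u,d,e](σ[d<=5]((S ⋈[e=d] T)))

σ filters on d, owned by the right side.
E' = π[w,u,d,e]((S ⋈[e=d] σ[d<=5](T)))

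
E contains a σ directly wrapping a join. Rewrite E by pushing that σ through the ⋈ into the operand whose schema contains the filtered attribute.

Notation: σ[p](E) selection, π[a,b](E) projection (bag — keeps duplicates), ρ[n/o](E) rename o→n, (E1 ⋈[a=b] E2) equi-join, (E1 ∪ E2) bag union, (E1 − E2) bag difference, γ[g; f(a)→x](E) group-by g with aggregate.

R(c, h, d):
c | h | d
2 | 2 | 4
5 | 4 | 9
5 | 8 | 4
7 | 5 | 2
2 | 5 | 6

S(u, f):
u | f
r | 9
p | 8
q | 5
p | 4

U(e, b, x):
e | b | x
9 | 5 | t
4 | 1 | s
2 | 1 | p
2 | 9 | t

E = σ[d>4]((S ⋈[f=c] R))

σ filters on d, owned by the right side.
E' = (S ⋈[f=c] σ[d>4](R))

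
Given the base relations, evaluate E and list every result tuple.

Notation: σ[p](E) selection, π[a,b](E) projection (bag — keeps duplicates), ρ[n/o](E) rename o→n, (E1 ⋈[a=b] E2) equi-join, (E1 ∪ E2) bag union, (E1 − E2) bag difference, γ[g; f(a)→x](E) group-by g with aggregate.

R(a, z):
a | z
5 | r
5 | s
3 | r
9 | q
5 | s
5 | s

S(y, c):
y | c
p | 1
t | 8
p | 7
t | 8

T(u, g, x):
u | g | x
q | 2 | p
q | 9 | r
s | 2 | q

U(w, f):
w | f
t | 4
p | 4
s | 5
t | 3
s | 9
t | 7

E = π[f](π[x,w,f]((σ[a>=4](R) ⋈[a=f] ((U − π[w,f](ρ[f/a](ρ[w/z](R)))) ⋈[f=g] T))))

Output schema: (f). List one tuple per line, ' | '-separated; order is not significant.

Row counts bottom-up:
  R → 6
  σ[a>=4](R) → 5
  U → 6
  R → 6
  ρ[w/z](R) → 6
  ρ[f/a](ρ[w/z](R)) → 6
  π[w,f](ρ[f/a](ρ[w/z](R))) → 6
  (U − π[w,f](ρ[f/a](ρ[w/z](R)))) → 5
  T → 3
  ((U − π[w,f](ρ[f/a](ρ[w/z](R)))) ⋈[f=g] T) → 1
  (σ[a>=4](R) ⋈[a=f] ((U − π[w,f](ρ[f/a](ρ[w/z](R)))) ⋈[f=g] T)) → 1
  π[x,w,f]((σ[a>=4](R) ⋈[a=f] ((U − π[w,f](ρ[f/a](ρ[w/z](R)))) ⋈[f=g] T))) → 1
  π[f](π[x,w,f]((σ[a>=4](R) ⋈[a=f] ((U − π[w,f](ρ[f/a](ρ[w/z](R)))) ⋈[f=g] T)))) → 1

== RESULT ==
f
9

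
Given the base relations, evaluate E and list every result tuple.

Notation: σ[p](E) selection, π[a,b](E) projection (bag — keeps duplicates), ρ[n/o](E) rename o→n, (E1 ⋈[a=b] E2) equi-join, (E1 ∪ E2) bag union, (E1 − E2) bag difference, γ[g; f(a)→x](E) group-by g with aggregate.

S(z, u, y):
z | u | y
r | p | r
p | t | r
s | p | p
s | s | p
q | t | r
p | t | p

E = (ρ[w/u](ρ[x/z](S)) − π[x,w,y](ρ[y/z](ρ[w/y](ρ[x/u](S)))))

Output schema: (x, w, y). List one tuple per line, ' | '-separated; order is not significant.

Per-node cardinality:
  S → 6
  ρ[x/z](S) → 6
  ρ[w/u](ρ[x/z](S)) → 6
  S → 6
  ρ[x/u](S) → 6
  ρ[w/y](ρ[x/u](S)) → 6
  ρ[y/z](ρ[w/y](ρ[x/u](S))) → 6
  π[x,w,y](ρ[y/z](ρ[w/y](ρ[x/u](S)))) → 6
  (ρ[w/u](ρ[x/z](S)) − π[x,w,y](ρ[y/z](ρ[w/y](ρ[x/u](S))))) → 6

== RESULT ==
x | w | y
p | t | p
p | t | r
q | t | r
r | p | r
s | p | p
s | s | p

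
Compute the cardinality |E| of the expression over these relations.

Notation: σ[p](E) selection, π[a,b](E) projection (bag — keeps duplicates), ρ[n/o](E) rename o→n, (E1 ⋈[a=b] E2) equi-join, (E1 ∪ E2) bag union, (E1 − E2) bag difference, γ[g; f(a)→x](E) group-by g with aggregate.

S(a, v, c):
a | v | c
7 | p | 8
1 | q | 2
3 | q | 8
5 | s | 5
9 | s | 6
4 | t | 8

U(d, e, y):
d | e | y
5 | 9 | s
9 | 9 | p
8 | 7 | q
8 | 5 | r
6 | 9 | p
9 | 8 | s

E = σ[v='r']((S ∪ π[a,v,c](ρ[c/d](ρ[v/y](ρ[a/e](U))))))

Subexpression sizes:
  S → 6
  U → 6
  ρ[a/e](U) → 6
  ρ[v/y](ρ[a/e](U)) → 6
  ρ[c/d](ρ[v/y](ρ[a/e](U))) → 6
  π[a,v,c](ρ[c/d](ρ[v/y](ρ[a/e](U)))) → 6
  (S ∪ π[a,v,c](ρ[c/d](ρ[v/y](ρ[a/e](U))))) → 12
  σ[v='r']((S ∪ π[a,v,c](ρ[c/d](ρ[v/y](ρ[a/e](U)))))) → 1

|E| = 1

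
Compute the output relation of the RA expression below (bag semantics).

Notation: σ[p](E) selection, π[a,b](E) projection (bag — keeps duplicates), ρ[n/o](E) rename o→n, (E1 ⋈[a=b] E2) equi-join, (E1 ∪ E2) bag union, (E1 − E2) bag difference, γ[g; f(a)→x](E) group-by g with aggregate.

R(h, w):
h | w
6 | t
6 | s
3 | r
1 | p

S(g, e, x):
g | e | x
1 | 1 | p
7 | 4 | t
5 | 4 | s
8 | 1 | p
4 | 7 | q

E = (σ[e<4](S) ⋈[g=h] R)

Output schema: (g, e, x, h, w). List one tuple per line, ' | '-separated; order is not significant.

Per-node cardinality:
  S → 5
  σ[e<4](S) → 2
  R → 4
  (σ[e<4](S) ⋈[g=h] R) → 1

== RESULT ==
g | e | x | h | w
1 | 1 | p | 1 | p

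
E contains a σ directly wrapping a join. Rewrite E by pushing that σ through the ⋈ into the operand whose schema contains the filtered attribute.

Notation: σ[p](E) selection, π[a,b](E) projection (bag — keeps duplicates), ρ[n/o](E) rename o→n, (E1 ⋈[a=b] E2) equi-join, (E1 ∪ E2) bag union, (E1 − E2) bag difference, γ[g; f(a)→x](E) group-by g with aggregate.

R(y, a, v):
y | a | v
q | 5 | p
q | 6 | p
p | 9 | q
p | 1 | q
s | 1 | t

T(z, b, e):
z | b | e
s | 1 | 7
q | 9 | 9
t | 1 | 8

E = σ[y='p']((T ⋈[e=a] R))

σ filters on y, owned by the right side.
E' = (T ⋈[e=a] σ[y='p'](R))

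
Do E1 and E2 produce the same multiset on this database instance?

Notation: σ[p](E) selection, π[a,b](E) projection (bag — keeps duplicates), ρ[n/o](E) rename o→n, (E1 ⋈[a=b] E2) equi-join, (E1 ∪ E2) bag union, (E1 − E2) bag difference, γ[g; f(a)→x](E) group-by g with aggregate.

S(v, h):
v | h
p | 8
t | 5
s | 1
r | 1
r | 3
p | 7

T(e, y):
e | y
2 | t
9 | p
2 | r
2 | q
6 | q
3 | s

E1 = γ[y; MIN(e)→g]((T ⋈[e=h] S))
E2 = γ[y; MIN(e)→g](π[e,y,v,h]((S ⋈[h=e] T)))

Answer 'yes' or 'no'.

E1 stepwise |·|:
  T → 6
  S → 6
  (T ⋈[e=h] S) → 1
  γ[y; MIN(e)→g]((T ⋈[e=h] S)) → 1
E2 stepwise |·|:
  S → 6
  T → 6
  (S ⋈[h=e] T) → 1
  π[e,y,v,h]((S ⋈[h=e] T)) → 1
  γ[y; MIN(e)→g](π[e,y,v,h]((S ⋈[h=e] T))) → 1

E1 and E2 produce the same multiset:
y | g
s | 3

yes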